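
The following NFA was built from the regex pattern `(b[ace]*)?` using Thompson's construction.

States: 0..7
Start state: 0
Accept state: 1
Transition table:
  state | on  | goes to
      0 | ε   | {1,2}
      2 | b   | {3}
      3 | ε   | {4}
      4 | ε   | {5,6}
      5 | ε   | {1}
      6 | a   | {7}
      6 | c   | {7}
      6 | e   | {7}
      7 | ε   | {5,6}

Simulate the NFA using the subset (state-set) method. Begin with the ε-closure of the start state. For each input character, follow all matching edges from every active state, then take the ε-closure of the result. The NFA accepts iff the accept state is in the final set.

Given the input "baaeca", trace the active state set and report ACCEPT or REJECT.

S₀ = ε-closure({0}) = {0,1,2}
'b' @ 1: {1,3,4,5,6}  [accepting]
'a' @ 2: {1,5,6,7}  [accepting]
'a' @ 3: {1,5,6,7}  [accepting]
'e' @ 4: {1,5,6,7}  [accepting]
'c' @ 5: {1,5,6,7}  [accepting]
'a' @ 6: {1,5,6,7}  [accepting]
final: {1,5,6,7}; accept 1 in set

Answer: ACCEPT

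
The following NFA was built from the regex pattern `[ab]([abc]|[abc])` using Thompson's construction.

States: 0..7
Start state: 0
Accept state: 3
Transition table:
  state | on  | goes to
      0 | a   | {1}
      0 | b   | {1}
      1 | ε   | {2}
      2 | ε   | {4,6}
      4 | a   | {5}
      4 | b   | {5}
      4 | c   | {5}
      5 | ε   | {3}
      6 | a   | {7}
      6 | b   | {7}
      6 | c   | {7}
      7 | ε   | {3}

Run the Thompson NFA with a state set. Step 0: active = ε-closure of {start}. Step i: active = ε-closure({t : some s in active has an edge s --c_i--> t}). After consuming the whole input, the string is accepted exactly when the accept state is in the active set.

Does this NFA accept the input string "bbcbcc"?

S₀ = ε-closure({0}) = {0}
'b' @ 1: {1,2,4,6}
'b' @ 2: {3,5,7}  (accept∈set)
'c' @ 3: {}  — state set empty
rest 'bcc' ignored (set empty)
after full input: {}  (accept=3 not in)

Answer: REJECT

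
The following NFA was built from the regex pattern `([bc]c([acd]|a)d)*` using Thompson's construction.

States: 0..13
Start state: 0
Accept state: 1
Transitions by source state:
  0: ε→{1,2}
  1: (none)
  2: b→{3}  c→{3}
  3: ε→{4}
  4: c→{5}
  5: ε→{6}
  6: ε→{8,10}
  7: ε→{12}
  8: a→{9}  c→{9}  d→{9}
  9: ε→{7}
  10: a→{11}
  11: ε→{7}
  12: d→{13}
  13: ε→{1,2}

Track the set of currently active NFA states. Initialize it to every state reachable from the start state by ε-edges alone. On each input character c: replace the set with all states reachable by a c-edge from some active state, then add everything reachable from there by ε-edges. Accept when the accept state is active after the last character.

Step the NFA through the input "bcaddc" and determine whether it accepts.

Answer: REJECT

Derivation:
start: ε-closure({0}) = {0,1,2}
'b' @ 1: {3,4}
'c' @ 2: {5,6,8,10}
'a' @ 3: {7,9,11,12}
'd' @ 4: {1,2,13}  ✓accept
'd' @ 5: {}  — dead — no transitions
rest 'c' ignored (set empty)
final: {}; accept 1 not in set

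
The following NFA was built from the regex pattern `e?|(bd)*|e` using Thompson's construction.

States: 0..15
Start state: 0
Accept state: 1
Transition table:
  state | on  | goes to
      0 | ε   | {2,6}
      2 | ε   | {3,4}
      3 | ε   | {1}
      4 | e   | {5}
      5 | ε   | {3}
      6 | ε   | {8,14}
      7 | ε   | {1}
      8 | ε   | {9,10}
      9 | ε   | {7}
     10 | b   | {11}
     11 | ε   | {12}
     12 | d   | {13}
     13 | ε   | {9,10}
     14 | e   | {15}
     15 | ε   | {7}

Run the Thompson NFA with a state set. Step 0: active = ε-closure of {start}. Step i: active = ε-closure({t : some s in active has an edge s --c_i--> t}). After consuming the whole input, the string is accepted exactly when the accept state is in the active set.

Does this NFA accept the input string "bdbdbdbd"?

Answer: ACCEPT

Derivation:
start: ε-closure({0}) = {0,1,2,3,4,6,7,8,9,10,14}
'b' @ 1: {11,12}
'd' @ 2: {1,7,9,10,13}  (accept∈set)
'b' @ 3: {11,12}
'd' @ 4: {1,7,9,10,13}  (accept∈set)
'b' @ 5: {11,12}
'd' @ 6: {1,7,9,10,13}  (accept∈set)
'b' @ 7: {11,12}
'd' @ 8: {1,7,9,10,13}  (accept∈set)
after full input: {1,7,9,10,13}  (accept=1 in)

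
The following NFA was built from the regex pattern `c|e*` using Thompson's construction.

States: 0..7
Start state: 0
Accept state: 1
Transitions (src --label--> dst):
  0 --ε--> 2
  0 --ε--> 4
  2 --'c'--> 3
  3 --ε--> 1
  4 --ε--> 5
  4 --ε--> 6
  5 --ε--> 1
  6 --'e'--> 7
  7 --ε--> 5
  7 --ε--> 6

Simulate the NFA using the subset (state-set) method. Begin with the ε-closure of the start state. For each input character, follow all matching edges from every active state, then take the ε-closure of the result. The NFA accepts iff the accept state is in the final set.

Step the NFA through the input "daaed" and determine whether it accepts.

start: ε-closure({0}) = {0,1,2,4,5,6}
'd' @ 1: {}  — dead — no transitions
rest 'aaed' ignored (set empty)
after full input: {}  (accept=1 not in)

Answer: REJECT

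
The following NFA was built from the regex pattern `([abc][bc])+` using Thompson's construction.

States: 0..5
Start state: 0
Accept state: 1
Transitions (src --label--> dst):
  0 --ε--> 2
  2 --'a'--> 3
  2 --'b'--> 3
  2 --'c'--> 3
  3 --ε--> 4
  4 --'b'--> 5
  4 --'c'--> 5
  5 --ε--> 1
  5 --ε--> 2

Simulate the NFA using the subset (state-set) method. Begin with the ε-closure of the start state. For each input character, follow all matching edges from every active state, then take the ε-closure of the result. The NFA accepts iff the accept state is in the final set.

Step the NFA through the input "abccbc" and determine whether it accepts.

initial (ε-close {0}): {0,2}
'a' @ 1: {3,4}
'b' @ 2: {1,2,5}  (accept∈set)
'c' @ 3: {3,4}
'c' @ 4: {1,2,5}  (accept∈set)
'b' @ 5: {3,4}
'c' @ 6: {1,2,5}  (accept∈set)
final: {1,2,5}; accept 1 in set

Answer: ACCEPT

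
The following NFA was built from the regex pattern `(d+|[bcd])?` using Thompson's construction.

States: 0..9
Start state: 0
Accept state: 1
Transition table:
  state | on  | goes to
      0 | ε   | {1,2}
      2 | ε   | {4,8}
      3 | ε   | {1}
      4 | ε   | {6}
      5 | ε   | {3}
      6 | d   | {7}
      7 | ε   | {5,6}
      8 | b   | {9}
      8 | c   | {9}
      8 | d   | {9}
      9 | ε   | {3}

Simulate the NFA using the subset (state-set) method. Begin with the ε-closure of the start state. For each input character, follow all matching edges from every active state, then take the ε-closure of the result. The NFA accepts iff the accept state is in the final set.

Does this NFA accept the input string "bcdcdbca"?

S₀ = ε-closure({0}) = {0,1,2,4,6,8}
'b' @ 1: {1,3,9}  (accept∈set)
'c' @ 2: {}  — no active states
rest 'dcdbca' ignored (set empty)
end set {} — state 1 not in

Answer: REJECT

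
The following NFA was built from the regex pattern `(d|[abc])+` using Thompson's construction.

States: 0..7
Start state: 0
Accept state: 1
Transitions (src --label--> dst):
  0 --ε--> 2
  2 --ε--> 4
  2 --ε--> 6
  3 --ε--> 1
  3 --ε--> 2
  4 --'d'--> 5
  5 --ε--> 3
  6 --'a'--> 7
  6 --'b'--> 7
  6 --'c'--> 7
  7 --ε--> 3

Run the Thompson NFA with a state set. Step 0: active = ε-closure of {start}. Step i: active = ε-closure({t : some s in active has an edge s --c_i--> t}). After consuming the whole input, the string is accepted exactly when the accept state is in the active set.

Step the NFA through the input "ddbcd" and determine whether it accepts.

Answer: ACCEPT

Derivation:
S₀ = ε-closure({0}) = {0,2,4,6}
'd' @ 1: {1,2,3,4,5,6}  (accept∈set)
'd' @ 2: {1,2,3,4,5,6}  (accept∈set)
'b' @ 3: {1,2,3,4,6,7}  (accept∈set)
'c' @ 4: {1,2,3,4,6,7}  (accept∈set)
'd' @ 5: {1,2,3,4,5,6}  (accept∈set)
after full input: {1,2,3,4,5,6}  (accept=1 in)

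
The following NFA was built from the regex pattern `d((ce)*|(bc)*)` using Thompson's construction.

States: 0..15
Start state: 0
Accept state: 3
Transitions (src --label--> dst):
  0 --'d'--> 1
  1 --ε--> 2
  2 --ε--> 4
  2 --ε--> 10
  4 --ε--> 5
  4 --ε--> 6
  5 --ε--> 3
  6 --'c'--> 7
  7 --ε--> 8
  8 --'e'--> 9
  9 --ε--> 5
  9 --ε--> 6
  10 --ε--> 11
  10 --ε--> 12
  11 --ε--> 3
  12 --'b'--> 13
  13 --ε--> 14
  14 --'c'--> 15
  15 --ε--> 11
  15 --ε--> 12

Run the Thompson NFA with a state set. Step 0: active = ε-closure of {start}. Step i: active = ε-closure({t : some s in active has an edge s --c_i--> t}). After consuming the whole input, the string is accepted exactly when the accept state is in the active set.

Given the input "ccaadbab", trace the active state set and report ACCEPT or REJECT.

Answer: REJECT

Trace:
S₀ = ε-closure({0}) = {0}
'c' @ 1: {}  — dead — no transitions
rest 'caadbab' ignored (set empty)
end set {} — state 3 not in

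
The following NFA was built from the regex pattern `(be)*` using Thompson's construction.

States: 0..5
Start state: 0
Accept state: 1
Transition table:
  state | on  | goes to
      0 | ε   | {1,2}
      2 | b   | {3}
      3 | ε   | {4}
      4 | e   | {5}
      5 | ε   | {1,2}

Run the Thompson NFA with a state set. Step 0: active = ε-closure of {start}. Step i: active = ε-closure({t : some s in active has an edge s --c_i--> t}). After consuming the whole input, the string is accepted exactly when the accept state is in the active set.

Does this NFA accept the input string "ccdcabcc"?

S₀ = ε-closure({0}) = {0,1,2}
'c' @ 1: {}  — no active states
rest 'cdcabcc' ignored (set empty)
final: {}; accept 1 not in set

Answer: REJECT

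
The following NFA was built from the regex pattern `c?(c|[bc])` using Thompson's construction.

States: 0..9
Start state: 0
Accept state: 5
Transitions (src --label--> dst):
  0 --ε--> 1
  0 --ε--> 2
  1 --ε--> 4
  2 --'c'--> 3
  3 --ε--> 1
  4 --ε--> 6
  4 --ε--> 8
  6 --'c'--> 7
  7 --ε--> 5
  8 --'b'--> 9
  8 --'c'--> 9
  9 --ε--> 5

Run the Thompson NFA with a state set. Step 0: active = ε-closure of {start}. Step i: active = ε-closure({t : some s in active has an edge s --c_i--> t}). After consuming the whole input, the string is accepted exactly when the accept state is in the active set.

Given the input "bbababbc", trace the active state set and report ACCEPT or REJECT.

S₀ = ε-closure({0}) = {0,1,2,4,6,8}
'b' @ 1: {5,9}  [accepting]
'b' @ 2: {}  — dead — no transitions
rest 'ababbc' ignored (set empty)
after full input: {}  (accept=5 not in)

Answer: REJECT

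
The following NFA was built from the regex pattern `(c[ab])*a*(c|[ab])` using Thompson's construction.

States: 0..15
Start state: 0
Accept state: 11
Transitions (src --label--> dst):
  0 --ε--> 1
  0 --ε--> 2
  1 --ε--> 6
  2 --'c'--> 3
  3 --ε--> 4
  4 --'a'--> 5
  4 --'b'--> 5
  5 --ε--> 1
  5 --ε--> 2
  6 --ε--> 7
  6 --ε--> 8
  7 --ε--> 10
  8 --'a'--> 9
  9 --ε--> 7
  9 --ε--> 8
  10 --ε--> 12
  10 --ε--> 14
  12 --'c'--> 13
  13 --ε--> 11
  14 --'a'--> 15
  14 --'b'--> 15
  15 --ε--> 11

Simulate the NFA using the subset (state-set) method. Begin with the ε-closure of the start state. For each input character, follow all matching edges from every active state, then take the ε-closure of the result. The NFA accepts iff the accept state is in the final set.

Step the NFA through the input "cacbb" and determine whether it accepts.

Answer: ACCEPT

Steps:
initial (ε-close {0}): {0,1,2,6,7,8,10,12,14}
'c' @ 1: {3,4,11,13}  [accepting]
'a' @ 2: {1,2,5,6,7,8,10,12,14}
'c' @ 3: {3,4,11,13}  [accepting]
'b' @ 4: {1,2,5,6,7,8,10,12,14}
'b' @ 5: {11,15}  [accepting]
end set {11,15} — state 11 in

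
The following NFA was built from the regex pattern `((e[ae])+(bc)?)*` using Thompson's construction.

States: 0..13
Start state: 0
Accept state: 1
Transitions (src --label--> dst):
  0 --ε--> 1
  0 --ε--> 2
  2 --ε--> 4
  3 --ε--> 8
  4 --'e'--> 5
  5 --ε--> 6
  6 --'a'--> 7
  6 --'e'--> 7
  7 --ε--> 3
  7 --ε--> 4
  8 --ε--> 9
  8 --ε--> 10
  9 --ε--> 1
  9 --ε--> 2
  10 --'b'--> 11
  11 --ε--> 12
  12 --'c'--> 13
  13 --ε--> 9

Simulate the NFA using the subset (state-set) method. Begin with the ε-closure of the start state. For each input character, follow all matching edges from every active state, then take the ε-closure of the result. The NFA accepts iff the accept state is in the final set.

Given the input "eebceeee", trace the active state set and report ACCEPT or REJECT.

initial (ε-close {0}): {0,1,2,4}
'e' @ 1: {5,6}
'e' @ 2: {1,2,3,4,7,8,9,10}  ✓accept
'b' @ 3: {11,12}
'c' @ 4: {1,2,4,9,13}  ✓accept
'e' @ 5: {5,6}
'e' @ 6: {1,2,3,4,7,8,9,10}  ✓accept
'e' @ 7: {5,6}
'e' @ 8: {1,2,3,4,7,8,9,10}  ✓accept
after full input: {1,2,3,4,7,8,9,10}  (accept=1 in)

Answer: ACCEPT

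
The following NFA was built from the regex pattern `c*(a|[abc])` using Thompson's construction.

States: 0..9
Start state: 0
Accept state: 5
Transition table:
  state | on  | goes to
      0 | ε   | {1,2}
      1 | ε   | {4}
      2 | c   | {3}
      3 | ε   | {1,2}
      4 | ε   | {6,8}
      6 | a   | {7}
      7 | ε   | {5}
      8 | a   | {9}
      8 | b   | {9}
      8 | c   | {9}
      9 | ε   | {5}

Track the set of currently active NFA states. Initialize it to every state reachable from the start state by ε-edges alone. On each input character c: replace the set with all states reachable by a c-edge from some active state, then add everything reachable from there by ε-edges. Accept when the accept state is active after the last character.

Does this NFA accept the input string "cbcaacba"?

Answer: REJECT

Trace:
initial (ε-close {0}): {0,1,2,4,6,8}
'c' @ 1: {1,2,3,4,5,6,8,9}  [accepting]
'b' @ 2: {5,9}  [accepting]
'c' @ 3: {}  — state set empty
rest 'aacba' ignored (set empty)
end set {} — state 5 not in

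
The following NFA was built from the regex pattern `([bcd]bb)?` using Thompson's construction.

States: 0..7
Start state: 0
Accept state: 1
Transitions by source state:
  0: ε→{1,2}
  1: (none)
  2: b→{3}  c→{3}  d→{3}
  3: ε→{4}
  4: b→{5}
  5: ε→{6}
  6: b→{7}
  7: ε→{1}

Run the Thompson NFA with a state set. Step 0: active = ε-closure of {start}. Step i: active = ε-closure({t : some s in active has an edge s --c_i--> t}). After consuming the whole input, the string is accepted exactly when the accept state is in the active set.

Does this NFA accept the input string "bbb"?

Answer: ACCEPT

Steps:
start: ε-closure({0}) = {0,1,2}
'b' @ 1: {3,4}
'b' @ 2: {5,6}
'b' @ 3: {1,7}  [accepting]
after full input: {1,7}  (accept=1 in)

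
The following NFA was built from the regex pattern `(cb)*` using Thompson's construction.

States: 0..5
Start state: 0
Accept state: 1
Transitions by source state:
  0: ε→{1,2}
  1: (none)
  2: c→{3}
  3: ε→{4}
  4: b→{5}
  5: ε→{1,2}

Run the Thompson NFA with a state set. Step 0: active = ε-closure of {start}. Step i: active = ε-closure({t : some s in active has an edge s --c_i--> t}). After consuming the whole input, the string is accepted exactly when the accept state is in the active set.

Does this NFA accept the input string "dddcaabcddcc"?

Answer: REJECT

Trace:
initial (ε-close {0}): {0,1,2}
'd' @ 1: {}  — dead — no transitions
rest 'ddcaabcddcc' ignored (set empty)
after full input: {}  (accept=1 not in)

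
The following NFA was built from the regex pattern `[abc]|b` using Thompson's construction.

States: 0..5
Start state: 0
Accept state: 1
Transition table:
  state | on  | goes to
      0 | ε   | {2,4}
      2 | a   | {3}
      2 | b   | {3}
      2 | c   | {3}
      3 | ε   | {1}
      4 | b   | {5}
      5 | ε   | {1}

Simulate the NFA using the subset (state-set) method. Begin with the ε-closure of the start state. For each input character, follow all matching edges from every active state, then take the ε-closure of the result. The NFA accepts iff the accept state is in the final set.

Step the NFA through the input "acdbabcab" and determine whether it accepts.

Answer: REJECT

Trace:
start: ε-closure({0}) = {0,2,4}
'a' @ 1: {1,3}  [accepting]
'c' @ 2: {}  — state set empty
rest 'dbabcab' ignored (set empty)
after full input: {}  (accept=1 not in)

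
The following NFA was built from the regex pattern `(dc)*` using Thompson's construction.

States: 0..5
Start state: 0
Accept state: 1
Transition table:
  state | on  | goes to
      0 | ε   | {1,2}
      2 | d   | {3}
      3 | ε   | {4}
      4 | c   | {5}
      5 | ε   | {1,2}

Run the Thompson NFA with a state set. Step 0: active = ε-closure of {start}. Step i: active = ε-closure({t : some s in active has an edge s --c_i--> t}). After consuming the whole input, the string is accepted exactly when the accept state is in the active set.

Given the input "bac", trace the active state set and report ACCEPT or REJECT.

S₀ = ε-closure({0}) = {0,1,2}
'b' @ 1: {}  — dead — no transitions
rest 'ac' ignored (set empty)
after full input: {}  (accept=1 not in)

Answer: REJECT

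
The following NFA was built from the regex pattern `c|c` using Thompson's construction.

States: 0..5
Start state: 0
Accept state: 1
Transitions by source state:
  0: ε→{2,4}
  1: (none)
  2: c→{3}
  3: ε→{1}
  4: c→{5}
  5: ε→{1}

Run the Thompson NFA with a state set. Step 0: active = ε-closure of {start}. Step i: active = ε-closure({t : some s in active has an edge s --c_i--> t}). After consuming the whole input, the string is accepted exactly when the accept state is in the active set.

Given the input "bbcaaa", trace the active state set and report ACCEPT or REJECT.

Answer: REJECT

Trace:
initial (ε-close {0}): {0,2,4}
'b' @ 1: {}  — no active states
rest 'bcaaa' ignored (set empty)
final: {}; accept 1 not in set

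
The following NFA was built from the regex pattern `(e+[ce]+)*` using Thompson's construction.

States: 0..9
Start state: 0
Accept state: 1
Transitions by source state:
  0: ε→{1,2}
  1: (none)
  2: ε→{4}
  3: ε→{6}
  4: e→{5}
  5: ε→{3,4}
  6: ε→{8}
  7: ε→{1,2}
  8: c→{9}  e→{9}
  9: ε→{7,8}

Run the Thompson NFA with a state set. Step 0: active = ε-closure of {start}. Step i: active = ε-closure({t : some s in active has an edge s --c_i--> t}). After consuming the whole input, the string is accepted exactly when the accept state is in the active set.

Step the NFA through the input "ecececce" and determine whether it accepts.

Answer: ACCEPT

Steps:
start: ε-closure({0}) = {0,1,2,4}
'e' @ 1: {3,4,5,6,8}
'c' @ 2: {1,2,4,7,8,9}  (accept∈set)
'e' @ 3: {1,2,3,4,5,6,7,8,9}  (accept∈set)
'c' @ 4: {1,2,4,7,8,9}  (accept∈set)
'e' @ 5: {1,2,3,4,5,6,7,8,9}  (accept∈set)
'c' @ 6: {1,2,4,7,8,9}  (accept∈set)
'c' @ 7: {1,2,4,7,8,9}  (accept∈set)
'e' @ 8: {1,2,3,4,5,6,7,8,9}  (accept∈set)
final: {1,2,3,4,5,6,7,8,9}; accept 1 in set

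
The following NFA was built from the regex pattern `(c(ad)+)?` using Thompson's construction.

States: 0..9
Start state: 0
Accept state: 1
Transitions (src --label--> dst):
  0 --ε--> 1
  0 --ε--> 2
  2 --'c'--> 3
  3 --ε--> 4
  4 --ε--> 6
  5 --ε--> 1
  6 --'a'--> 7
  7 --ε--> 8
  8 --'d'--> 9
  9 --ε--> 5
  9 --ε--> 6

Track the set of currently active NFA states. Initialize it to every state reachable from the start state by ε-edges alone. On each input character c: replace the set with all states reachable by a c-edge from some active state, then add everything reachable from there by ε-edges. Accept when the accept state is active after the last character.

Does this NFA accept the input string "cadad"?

Answer: ACCEPT

Trace:
start: ε-closure({0}) = {0,1,2}
'c' @ 1: {3,4,6}
'a' @ 2: {7,8}
'd' @ 3: {1,5,6,9}  (accept∈set)
'a' @ 4: {7,8}
'd' @ 5: {1,5,6,9}  (accept∈set)
end set {1,5,6,9} — state 1 in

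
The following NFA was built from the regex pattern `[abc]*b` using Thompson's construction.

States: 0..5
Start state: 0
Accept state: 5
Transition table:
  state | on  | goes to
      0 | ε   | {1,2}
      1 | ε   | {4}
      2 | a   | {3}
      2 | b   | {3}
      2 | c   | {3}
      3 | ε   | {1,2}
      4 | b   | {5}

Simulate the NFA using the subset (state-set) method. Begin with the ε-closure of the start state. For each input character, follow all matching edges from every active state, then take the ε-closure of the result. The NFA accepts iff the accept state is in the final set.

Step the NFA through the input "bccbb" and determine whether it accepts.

Answer: ACCEPT

Derivation:
initial (ε-close {0}): {0,1,2,4}
'b' @ 1: {1,2,3,4,5}  [accepting]
'c' @ 2: {1,2,3,4}
'c' @ 3: {1,2,3,4}
'b' @ 4: {1,2,3,4,5}  [accepting]
'b' @ 5: {1,2,3,4,5}  [accepting]
end set {1,2,3,4,5} — state 5 in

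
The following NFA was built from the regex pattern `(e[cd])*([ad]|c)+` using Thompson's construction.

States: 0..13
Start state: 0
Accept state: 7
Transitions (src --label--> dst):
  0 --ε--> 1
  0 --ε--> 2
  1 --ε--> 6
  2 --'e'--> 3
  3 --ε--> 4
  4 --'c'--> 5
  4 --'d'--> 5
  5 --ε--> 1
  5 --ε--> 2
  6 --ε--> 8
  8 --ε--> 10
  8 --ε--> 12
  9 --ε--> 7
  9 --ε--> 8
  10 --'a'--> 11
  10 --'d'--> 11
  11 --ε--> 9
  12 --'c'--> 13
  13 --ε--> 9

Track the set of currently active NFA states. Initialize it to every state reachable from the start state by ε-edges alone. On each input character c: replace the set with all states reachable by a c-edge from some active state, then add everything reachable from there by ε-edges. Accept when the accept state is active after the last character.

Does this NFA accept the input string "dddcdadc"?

Answer: ACCEPT

Derivation:
start: ε-closure({0}) = {0,1,2,6,8,10,12}
'd' @ 1: {7,8,9,10,11,12}  ✓accept
'd' @ 2: {7,8,9,10,11,12}  ✓accept
'd' @ 3: {7,8,9,10,11,12}  ✓accept
'c' @ 4: {7,8,9,10,12,13}  ✓accept
'd' @ 5: {7,8,9,10,11,12}  ✓accept
'a' @ 6: {7,8,9,10,11,12}  ✓accept
'd' @ 7: {7,8,9,10,11,12}  ✓accept
'c' @ 8: {7,8,9,10,12,13}  ✓accept
end set {7,8,9,10,12,13} — state 7 in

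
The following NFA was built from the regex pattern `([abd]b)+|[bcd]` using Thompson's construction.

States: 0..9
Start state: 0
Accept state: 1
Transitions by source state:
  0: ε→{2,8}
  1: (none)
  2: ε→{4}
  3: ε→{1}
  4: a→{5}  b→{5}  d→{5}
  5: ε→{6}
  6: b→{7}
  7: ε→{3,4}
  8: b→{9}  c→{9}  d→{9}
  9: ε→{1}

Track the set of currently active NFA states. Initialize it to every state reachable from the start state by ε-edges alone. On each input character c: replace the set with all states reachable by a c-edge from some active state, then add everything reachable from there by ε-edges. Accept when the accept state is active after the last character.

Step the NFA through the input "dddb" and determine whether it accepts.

Answer: REJECT

Derivation:
initial (ε-close {0}): {0,2,4,8}
'd' @ 1: {1,5,6,9}  (accept∈set)
'd' @ 2: {}  — state set empty
rest 'db' ignored (set empty)
after full input: {}  (accept=1 not in)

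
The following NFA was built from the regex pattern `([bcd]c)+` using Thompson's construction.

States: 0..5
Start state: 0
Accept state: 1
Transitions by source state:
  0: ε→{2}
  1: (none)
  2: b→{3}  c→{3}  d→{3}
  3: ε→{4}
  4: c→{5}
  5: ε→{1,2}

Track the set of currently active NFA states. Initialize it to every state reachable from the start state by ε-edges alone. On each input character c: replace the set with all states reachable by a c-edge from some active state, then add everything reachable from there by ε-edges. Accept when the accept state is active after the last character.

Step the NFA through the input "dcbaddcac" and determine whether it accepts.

S₀ = ε-closure({0}) = {0,2}
'd' @ 1: {3,4}
'c' @ 2: {1,2,5}  [accepting]
'b' @ 3: {3,4}
'a' @ 4: {}  — state set empty
rest 'ddcac' ignored (set empty)
end set {} — state 1 not in

Answer: REJECT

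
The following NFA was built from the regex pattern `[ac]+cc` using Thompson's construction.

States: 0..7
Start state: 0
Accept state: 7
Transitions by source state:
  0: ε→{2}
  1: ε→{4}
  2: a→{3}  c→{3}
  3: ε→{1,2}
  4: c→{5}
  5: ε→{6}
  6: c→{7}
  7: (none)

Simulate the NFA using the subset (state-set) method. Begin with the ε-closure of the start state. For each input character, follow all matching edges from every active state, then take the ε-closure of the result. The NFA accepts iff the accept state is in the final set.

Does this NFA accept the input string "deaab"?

Answer: REJECT

Derivation:
start: ε-closure({0}) = {0,2}
'd' @ 1: {}  — state set empty
rest 'eaab' ignored (set empty)
after full input: {}  (accept=7 not in)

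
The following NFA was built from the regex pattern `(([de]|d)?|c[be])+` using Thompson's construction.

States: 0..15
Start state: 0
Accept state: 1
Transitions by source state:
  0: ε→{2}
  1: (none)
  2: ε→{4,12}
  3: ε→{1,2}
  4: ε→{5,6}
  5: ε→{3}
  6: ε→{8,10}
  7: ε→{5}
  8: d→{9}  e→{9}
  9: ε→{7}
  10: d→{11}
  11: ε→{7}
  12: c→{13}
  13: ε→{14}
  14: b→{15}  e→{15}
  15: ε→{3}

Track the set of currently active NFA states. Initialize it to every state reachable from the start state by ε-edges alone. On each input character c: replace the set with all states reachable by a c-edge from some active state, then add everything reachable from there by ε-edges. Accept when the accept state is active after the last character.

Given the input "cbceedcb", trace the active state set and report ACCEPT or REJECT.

Answer: ACCEPT

Steps:
initial (ε-close {0}): {0,1,2,3,4,5,6,8,10,12}
'c' @ 1: {13,14}
'b' @ 2: {1,2,3,4,5,6,8,10,12,15}  [accepting]
'c' @ 3: {13,14}
'e' @ 4: {1,2,3,4,5,6,8,10,12,15}  [accepting]
'e' @ 5: {1,2,3,4,5,6,7,8,9,10,12}  [accepting]
'd' @ 6: {1,2,3,4,5,6,7,8,9,10,11,12}  [accepting]
'c' @ 7: {13,14}
'b' @ 8: {1,2,3,4,5,6,8,10,12,15}  [accepting]
end set {1,2,3,4,5,6,8,10,12,15} — state 1 in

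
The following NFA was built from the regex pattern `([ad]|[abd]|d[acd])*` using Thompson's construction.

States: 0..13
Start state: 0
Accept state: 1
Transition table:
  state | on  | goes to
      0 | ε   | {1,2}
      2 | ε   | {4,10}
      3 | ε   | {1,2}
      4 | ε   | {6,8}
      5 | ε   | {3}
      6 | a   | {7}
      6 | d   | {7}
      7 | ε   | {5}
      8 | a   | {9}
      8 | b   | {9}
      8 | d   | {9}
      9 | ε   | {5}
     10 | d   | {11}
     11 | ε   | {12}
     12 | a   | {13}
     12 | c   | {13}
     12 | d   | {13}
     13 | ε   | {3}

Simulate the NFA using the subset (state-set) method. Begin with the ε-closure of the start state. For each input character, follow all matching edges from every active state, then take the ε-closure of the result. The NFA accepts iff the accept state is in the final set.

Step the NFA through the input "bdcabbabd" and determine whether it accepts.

Answer: ACCEPT

Derivation:
S₀ = ε-closure({0}) = {0,1,2,4,6,8,10}
'b' @ 1: {1,2,3,4,5,6,8,9,10}  [accepting]
'd' @ 2: {1,2,3,4,5,6,7,8,9,10,11,12}  [accepting]
'c' @ 3: {1,2,3,4,6,8,10,13}  [accepting]
'a' @ 4: {1,2,3,4,5,6,7,8,9,10}  [accepting]
'b' @ 5: {1,2,3,4,5,6,8,9,10}  [accepting]
'b' @ 6: {1,2,3,4,5,6,8,9,10}  [accepting]
'a' @ 7: {1,2,3,4,5,6,7,8,9,10}  [accepting]
'b' @ 8: {1,2,3,4,5,6,8,9,10}  [accepting]
'd' @ 9: {1,2,3,4,5,6,7,8,9,10,11,12}  [accepting]
final: {1,2,3,4,5,6,7,8,9,10,11,12}; accept 1 in set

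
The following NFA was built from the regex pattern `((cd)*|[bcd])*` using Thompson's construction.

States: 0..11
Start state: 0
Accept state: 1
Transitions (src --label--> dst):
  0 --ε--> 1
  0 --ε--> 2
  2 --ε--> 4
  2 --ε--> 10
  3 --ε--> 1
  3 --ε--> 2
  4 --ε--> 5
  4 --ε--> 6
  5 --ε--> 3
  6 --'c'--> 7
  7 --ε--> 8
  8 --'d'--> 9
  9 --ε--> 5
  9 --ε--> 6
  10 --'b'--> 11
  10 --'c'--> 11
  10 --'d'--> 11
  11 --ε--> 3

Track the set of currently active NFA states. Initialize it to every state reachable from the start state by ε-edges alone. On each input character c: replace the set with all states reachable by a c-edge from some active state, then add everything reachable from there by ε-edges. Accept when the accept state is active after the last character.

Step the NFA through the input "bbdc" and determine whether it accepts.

initial (ε-close {0}): {0,1,2,3,4,5,6,10}
'b' @ 1: {1,2,3,4,5,6,10,11}  (accept∈set)
'b' @ 2: {1,2,3,4,5,6,10,11}  (accept∈set)
'd' @ 3: {1,2,3,4,5,6,10,11}  (accept∈set)
'c' @ 4: {1,2,3,4,5,6,7,8,10,11}  (accept∈set)
final: {1,2,3,4,5,6,7,8,10,11}; accept 1 in set

Answer: ACCEPT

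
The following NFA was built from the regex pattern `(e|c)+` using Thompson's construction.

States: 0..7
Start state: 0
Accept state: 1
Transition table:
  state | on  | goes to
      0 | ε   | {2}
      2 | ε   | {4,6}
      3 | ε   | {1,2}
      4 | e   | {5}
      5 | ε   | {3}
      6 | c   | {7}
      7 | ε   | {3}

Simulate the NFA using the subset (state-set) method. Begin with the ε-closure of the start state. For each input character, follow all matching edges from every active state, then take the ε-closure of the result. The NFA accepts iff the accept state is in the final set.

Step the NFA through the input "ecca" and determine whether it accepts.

S₀ = ε-closure({0}) = {0,2,4,6}
'e' @ 1: {1,2,3,4,5,6}  ✓accept
'c' @ 2: {1,2,3,4,6,7}  ✓accept
'c' @ 3: {1,2,3,4,6,7}  ✓accept
'a' @ 4: {}  — state set empty
final: {}; accept 1 not in set

Answer: REJECT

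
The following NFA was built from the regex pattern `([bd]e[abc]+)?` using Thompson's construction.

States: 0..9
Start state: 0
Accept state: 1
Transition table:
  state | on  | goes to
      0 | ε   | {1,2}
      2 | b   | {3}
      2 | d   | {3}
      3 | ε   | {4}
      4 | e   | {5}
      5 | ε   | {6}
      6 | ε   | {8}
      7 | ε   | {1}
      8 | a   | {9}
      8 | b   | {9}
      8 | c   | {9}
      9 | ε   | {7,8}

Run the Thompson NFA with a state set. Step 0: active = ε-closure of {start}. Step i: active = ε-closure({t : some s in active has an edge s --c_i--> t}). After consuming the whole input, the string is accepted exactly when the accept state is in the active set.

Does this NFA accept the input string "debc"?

initial (ε-close {0}): {0,1,2}
'd' @ 1: {3,4}
'e' @ 2: {5,6,8}
'b' @ 3: {1,7,8,9}  [accepting]
'c' @ 4: {1,7,8,9}  [accepting]
end set {1,7,8,9} — state 1 in

Answer: ACCEPT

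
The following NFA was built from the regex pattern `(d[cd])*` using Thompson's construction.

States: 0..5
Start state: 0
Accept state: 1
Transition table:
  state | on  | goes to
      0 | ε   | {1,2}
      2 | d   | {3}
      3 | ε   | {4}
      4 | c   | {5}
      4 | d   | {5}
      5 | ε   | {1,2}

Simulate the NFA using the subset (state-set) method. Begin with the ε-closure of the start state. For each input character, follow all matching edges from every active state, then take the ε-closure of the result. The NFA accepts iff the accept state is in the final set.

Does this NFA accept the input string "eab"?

initial (ε-close {0}): {0,1,2}
'e' @ 1: {}  — state set empty
rest 'ab' ignored (set empty)
after full input: {}  (accept=1 not in)

Answer: REJECT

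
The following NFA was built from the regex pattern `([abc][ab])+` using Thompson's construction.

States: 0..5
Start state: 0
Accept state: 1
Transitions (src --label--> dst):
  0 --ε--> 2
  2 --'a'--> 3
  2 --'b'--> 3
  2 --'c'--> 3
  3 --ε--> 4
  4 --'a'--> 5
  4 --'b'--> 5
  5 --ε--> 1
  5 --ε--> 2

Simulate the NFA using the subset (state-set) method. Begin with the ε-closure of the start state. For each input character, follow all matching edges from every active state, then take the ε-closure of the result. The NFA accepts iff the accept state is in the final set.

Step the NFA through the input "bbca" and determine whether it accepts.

start: ε-closure({0}) = {0,2}
'b' @ 1: {3,4}
'b' @ 2: {1,2,5}  ✓accept
'c' @ 3: {3,4}
'a' @ 4: {1,2,5}  ✓accept
final: {1,2,5}; accept 1 in set

Answer: ACCEPT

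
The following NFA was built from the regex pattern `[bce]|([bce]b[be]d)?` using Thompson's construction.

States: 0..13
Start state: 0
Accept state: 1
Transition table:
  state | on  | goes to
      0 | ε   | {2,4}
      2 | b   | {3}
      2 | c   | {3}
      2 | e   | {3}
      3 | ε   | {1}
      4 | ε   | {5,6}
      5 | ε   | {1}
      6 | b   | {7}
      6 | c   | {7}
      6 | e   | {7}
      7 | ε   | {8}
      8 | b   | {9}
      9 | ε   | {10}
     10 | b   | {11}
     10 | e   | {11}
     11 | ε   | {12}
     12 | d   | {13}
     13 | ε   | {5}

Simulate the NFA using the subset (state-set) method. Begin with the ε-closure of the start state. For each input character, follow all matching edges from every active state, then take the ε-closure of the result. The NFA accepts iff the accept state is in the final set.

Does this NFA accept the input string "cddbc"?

Answer: REJECT

Derivation:
S₀ = ε-closure({0}) = {0,1,2,4,5,6}
'c' @ 1: {1,3,7,8}  (accept∈set)
'd' @ 2: {}  — dead — no transitions
rest 'dbc' ignored (set empty)
final: {}; accept 1 not in set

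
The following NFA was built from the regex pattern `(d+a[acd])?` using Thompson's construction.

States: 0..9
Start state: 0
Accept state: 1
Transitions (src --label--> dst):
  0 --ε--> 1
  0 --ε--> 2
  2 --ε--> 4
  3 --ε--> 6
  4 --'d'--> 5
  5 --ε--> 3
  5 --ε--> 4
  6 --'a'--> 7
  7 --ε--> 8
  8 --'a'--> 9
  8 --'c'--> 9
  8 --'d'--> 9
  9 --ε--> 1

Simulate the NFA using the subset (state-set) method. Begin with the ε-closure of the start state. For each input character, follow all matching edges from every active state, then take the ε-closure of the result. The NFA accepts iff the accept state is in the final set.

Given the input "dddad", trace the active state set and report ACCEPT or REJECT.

Answer: ACCEPT

Derivation:
initial (ε-close {0}): {0,1,2,4}
'd' @ 1: {3,4,5,6}
'd' @ 2: {3,4,5,6}
'd' @ 3: {3,4,5,6}
'a' @ 4: {7,8}
'd' @ 5: {1,9}  (accept∈set)
end set {1,9} — state 1 in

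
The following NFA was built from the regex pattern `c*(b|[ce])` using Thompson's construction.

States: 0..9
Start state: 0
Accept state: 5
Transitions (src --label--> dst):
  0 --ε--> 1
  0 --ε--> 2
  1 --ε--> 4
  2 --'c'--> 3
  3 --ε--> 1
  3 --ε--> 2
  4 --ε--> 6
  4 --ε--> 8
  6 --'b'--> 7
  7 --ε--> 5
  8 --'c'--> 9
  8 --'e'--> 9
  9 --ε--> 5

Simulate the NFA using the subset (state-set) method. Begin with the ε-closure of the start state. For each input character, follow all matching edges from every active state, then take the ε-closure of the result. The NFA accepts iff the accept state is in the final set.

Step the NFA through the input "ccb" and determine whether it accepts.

Answer: ACCEPT

Steps:
start: ε-closure({0}) = {0,1,2,4,6,8}
'c' @ 1: {1,2,3,4,5,6,8,9}  (accept∈set)
'c' @ 2: {1,2,3,4,5,6,8,9}  (accept∈set)
'b' @ 3: {5,7}  (accept∈set)
after full input: {5,7}  (accept=5 in)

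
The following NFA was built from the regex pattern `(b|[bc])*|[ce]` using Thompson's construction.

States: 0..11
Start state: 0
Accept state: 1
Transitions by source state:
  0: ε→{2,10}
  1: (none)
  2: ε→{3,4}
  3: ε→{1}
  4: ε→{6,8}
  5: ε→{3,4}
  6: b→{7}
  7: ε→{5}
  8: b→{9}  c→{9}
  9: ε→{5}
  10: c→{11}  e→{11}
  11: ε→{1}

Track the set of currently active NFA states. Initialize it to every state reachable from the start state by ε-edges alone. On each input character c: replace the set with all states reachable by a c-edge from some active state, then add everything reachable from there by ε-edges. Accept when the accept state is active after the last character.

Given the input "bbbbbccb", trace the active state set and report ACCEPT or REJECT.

initial (ε-close {0}): {0,1,2,3,4,6,8,10}
'b' @ 1: {1,3,4,5,6,7,8,9}  ✓accept
'b' @ 2: {1,3,4,5,6,7,8,9}  ✓accept
'b' @ 3: {1,3,4,5,6,7,8,9}  ✓accept
'b' @ 4: {1,3,4,5,6,7,8,9}  ✓accept
'b' @ 5: {1,3,4,5,6,7,8,9}  ✓accept
'c' @ 6: {1,3,4,5,6,8,9}  ✓accept
'c' @ 7: {1,3,4,5,6,8,9}  ✓accept
'b' @ 8: {1,3,4,5,6,7,8,9}  ✓accept
final: {1,3,4,5,6,7,8,9}; accept 1 in set

Answer: ACCEPT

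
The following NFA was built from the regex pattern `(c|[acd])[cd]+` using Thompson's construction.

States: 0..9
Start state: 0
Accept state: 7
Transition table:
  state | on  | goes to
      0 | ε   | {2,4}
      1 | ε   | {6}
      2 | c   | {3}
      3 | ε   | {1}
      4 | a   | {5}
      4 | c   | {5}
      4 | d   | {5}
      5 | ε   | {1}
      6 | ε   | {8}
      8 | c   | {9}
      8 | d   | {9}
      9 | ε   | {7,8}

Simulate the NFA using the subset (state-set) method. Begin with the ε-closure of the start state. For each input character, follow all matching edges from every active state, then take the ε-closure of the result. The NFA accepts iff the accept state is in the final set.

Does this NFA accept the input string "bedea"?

start: ε-closure({0}) = {0,2,4}
'b' @ 1: {}  — no active states
rest 'edea' ignored (set empty)
after full input: {}  (accept=7 not in)

Answer: REJECT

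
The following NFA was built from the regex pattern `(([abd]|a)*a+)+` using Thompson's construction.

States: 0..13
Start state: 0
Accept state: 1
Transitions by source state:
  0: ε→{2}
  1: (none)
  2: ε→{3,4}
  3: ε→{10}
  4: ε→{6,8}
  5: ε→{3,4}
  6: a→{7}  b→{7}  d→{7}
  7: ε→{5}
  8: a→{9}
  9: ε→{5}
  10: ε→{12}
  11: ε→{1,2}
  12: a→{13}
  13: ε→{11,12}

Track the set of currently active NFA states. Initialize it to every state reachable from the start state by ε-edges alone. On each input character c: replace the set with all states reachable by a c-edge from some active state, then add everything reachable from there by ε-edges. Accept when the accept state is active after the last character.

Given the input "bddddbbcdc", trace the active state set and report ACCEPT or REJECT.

start: ε-closure({0}) = {0,2,3,4,6,8,10,12}
'b' @ 1: {3,4,5,6,7,8,10,12}
'd' @ 2: {3,4,5,6,7,8,10,12}
'd' @ 3: {3,4,5,6,7,8,10,12}
'd' @ 4: {3,4,5,6,7,8,10,12}
'd' @ 5: {3,4,5,6,7,8,10,12}
'b' @ 6: {3,4,5,6,7,8,10,12}
'b' @ 7: {3,4,5,6,7,8,10,12}
'c' @ 8: {}  — no active states
rest 'dc' ignored (set empty)
after full input: {}  (accept=1 not in)

Answer: REJECT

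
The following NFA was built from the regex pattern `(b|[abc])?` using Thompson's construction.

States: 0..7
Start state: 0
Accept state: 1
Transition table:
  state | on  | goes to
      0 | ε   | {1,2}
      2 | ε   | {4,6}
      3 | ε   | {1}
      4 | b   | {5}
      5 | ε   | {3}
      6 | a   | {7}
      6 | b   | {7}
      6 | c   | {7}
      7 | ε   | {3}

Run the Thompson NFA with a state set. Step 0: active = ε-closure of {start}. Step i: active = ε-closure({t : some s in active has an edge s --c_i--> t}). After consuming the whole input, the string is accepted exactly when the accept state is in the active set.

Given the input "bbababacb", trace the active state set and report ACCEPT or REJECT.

Answer: REJECT

Trace:
start: ε-closure({0}) = {0,1,2,4,6}
'b' @ 1: {1,3,5,7}  (accept∈set)
'b' @ 2: {}  — state set empty
rest 'ababacb' ignored (set empty)
after full input: {}  (accept=1 not in)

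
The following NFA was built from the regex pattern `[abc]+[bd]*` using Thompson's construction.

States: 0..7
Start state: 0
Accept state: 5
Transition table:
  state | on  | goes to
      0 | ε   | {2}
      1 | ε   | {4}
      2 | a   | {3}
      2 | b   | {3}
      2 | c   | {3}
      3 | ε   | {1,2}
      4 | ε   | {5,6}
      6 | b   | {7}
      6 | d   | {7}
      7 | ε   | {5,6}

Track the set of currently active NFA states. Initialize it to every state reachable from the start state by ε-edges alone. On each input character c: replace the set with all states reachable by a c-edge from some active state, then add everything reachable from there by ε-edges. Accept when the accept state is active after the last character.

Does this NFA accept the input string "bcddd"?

Answer: ACCEPT

Trace:
initial (ε-close {0}): {0,2}
'b' @ 1: {1,2,3,4,5,6}  [accepting]
'c' @ 2: {1,2,3,4,5,6}  [accepting]
'd' @ 3: {5,6,7}  [accepting]
'd' @ 4: {5,6,7}  [accepting]
'd' @ 5: {5,6,7}  [accepting]
end set {5,6,7} — state 5 in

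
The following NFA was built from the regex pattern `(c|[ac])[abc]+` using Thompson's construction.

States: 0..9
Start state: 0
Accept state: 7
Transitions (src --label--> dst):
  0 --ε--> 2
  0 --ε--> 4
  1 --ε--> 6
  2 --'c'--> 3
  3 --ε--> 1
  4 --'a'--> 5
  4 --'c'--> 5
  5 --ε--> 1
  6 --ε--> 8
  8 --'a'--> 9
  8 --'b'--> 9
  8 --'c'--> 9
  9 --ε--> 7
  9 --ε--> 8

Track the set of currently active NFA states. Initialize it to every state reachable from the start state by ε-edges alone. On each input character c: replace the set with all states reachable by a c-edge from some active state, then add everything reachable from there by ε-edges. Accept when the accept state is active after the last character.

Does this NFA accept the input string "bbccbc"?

S₀ = ε-closure({0}) = {0,2,4}
'b' @ 1: {}  — dead — no transitions
rest 'bccbc' ignored (set empty)
after full input: {}  (accept=7 not in)

Answer: REJECT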